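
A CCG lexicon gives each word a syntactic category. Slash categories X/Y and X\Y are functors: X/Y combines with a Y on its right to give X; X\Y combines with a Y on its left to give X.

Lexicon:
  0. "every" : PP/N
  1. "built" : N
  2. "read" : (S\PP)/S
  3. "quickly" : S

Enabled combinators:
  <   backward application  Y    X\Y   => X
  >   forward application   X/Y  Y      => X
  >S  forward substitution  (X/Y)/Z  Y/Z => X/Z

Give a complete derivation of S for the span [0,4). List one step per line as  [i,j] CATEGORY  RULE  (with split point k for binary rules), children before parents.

[0,1] PP/N  lex  "every"
[1,2] N  lex  "built"
[0,2] PP  >  k=1
[2,3] (S\PP)/S  lex  "read"
[3,4] S  lex  "quickly"
[2,4] S\PP  >  k=3
[0,4] S  <  k=2

[0,4] S   <
  [0,2] PP   >
    [0,1] "every" : PP/N
    [1,2] "built" : N
  [2,4] S\PP   >
    [2,3] "read" : (S\PP)/S
    [3,4] "quickly" : S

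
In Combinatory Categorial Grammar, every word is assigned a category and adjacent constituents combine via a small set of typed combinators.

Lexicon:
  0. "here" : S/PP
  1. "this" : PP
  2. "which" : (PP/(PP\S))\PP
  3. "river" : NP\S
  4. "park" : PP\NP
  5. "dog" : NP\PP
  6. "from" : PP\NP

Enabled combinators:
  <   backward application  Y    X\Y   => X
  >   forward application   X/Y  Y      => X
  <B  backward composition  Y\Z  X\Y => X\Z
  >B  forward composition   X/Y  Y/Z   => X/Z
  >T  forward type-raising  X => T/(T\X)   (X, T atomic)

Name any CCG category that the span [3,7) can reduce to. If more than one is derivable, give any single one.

[0,7] S   >
  [0,1] "here" : S/PP
  [1,7] PP   >
    [1,3] PP/(PP\S)   <
      [1,2] "this" : PP
      [2,3] "which" : (PP/(PP\S))\PP
    [3,7] PP\S   <B
      [3,4] "river" : NP\S
      [4,7] PP\NP   <B
        [4,6] NP\NP   <B
          [4,5] "park" : PP\NP
          [5,6] "dog" : NP\PP
        [6,7] "from" : PP\NP

PP\S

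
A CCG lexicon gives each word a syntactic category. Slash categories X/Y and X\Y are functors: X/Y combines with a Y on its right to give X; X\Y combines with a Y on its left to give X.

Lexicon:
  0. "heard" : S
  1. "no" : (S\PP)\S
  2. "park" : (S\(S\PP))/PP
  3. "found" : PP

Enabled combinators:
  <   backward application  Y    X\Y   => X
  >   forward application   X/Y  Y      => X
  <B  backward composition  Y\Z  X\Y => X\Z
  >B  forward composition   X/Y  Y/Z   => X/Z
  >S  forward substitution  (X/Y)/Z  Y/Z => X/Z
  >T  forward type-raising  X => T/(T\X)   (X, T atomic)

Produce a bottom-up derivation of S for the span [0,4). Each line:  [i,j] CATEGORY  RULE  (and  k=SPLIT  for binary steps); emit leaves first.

[0,1] S  lex  "heard"
[1,2] (S\PP)\S  lex  "no"
[0,2] S\PP  <  k=1
[2,3] (S\(S\PP))/PP  lex  "park"
[3,4] PP  lex  "found"
[2,4] S\(S\PP)  >  k=3
[0,4] S  <  k=2

[0,4] S   <
  [0,2] S\PP   <
    [0,1] "heard" : S
    [1,2] "no" : (S\PP)\S
  [2,4] S\(S\PP)   >
    [2,3] "park" : (S\(S\PP))/PP
    [3,4] "found" : PP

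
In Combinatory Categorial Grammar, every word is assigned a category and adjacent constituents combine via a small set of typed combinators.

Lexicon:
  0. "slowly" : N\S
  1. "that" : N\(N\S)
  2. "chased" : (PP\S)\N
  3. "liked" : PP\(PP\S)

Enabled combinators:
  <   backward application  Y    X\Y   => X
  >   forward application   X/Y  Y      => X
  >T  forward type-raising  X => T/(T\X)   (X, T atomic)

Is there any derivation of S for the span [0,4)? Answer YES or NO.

N\S N\(N\S) (PP\S)\N PP\(PP\S)
CKY chart[0,4] = {N/(N\PP), NP/(NP\PP), PP, PP/(PP\PP), S/(S\PP)}; S ∉ chart

NO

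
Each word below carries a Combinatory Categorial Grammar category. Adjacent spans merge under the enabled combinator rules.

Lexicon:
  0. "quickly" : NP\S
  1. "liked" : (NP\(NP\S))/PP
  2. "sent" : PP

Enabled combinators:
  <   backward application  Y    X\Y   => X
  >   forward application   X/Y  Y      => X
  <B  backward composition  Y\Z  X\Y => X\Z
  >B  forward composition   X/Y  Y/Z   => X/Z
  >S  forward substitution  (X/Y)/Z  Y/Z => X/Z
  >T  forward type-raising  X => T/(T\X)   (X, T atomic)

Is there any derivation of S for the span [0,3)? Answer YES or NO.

NP\S (NP\(NP\S))/PP PP
CKY chart[0,3] = {N/(N\NP), NP, NP/(NP\NP), PP/(PP\NP), S/(S\NP)}; S ∉ chart

NO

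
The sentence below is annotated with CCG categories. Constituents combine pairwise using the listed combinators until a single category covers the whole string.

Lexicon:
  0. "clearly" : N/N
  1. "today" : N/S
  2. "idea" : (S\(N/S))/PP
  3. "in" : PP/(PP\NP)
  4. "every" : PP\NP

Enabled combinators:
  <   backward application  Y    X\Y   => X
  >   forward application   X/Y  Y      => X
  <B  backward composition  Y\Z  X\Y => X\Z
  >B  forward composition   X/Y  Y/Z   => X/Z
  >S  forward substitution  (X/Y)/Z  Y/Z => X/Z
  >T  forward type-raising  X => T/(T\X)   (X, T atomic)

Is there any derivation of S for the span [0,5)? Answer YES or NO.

[0,5] S   <
  [0,2] N/S   >B
    [0,1] "clearly" : N/N
    [1,2] "today" : N/S
  [2,5] S\(N/S)   >
    [2,3] "idea" : (S\(N/S))/PP
    [3,5] PP   >
      [3,4] "in" : PP/(PP\NP)
      [4,5] "every" : PP\NP

YES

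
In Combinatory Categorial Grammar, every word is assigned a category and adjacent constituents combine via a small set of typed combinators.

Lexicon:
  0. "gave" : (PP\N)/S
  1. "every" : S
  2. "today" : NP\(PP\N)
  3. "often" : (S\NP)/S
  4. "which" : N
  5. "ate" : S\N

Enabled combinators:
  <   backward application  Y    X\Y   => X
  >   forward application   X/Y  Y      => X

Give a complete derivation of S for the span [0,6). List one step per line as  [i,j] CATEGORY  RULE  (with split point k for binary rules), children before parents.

[0,6] S   <
  [0,3] NP   <
    [0,2] PP\N   >
      [0,1] "gave" : (PP\N)/S
      [1,2] "every" : S
    [2,3] "today" : NP\(PP\N)
  [3,6] S\NP   >
    [3,4] "often" : (S\NP)/S
    [4,6] S   <
      [4,5] "which" : N
      [5,6] "ate" : S\N

[0,1] (PP\N)/S  lex  "gave"
[1,2] S  lex  "every"
[0,2] PP\N  >  k=1
[2,3] NP\(PP\N)  lex  "today"
[0,3] NP  <  k=2
[3,4] (S\NP)/S  lex  "often"
[4,5] N  lex  "which"
[5,6] S\N  lex  "ate"
[4,6] S  <  k=5
[3,6] S\NP  >  k=4
[0,6] S  <  k=3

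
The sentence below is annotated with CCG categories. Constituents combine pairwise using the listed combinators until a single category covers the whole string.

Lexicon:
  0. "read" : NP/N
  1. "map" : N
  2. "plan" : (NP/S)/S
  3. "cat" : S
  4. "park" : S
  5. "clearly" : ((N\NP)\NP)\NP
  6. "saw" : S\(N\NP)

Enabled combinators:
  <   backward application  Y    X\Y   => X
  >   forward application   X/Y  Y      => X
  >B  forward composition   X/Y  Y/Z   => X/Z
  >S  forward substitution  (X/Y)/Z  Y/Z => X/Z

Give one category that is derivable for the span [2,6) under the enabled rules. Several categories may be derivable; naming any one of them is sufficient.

[0,7] S   <
  [0,6] N\NP   <
    [0,2] NP   >
      [0,1] "read" : NP/N
      [1,2] "map" : N
    [2,6] (N\NP)\NP   <
      [2,5] NP   >
        [2,4] NP/S   >
          [2,3] "plan" : (NP/S)/S
          [3,4] "cat" : S
        [4,5] "park" : S
      [5,6] "clearly" : ((N\NP)\NP)\NP
  [6,7] "saw" : S\(N\NP)

(N\NP)\NP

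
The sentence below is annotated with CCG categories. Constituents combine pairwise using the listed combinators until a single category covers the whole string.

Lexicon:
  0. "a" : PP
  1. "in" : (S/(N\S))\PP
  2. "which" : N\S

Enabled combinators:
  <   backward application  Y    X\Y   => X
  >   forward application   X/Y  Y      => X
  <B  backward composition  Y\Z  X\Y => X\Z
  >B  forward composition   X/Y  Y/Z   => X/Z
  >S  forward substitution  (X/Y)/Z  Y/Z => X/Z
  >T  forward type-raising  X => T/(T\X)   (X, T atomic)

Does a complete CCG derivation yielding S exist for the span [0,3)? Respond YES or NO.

YES

[0,3] S   >
  [0,2] S/(N\S)   <
    [0,1] "a" : PP
    [1,2] "in" : (S/(N\S))\PP
  [2,3] "which" : N\S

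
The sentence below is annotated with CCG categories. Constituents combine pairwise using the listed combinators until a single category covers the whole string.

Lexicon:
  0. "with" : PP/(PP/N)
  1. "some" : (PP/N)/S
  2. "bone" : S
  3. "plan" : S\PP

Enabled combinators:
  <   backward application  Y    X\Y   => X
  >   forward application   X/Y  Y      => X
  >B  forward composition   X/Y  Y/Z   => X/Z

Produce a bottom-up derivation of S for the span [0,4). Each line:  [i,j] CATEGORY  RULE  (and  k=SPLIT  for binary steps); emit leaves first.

[0,4] S   <
  [0,3] PP   >
    [0,2] PP/S   >B
      [0,1] "with" : PP/(PP/N)
      [1,2] "some" : (PP/N)/S
    [2,3] "bone" : S
  [3,4] "plan" : S\PP

[0,1] PP/(PP/N)  lex  "with"
[1,2] (PP/N)/S  lex  "some"
[0,2] PP/S  >B  k=1
[2,3] S  lex  "bone"
[0,3] PP  >  k=2
[3,4] S\PP  lex  "plan"
[0,4] S  <  k=3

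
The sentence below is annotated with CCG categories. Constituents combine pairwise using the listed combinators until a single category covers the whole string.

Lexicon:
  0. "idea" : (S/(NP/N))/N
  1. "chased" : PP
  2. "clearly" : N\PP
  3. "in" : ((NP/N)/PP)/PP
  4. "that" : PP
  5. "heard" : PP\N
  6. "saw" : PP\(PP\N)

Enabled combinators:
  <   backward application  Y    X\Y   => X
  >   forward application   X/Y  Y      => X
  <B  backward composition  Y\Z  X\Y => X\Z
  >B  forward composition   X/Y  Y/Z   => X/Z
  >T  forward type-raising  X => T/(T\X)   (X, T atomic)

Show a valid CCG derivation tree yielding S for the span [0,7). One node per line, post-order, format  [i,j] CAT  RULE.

[0,7] S   >
  [0,3] S/(NP/N)   >
    [0,1] "idea" : (S/(NP/N))/N
    [1,3] N   >
      [1,2] N/(N\PP)   >T
        [1,2] "chased" : PP
      [2,3] "clearly" : N\PP
  [3,7] NP/N   >
    [3,5] (NP/N)/PP   >
      [3,4] "in" : ((NP/N)/PP)/PP
      [4,5] "that" : PP
    [5,7] PP   <
      [5,6] "heard" : PP\N
      [6,7] "saw" : PP\(PP\N)

[0,1] (S/(NP/N))/N  lex  "idea"
[1,2] PP  lex  "chased"
[1,2] N/(N\PP)  >T
[2,3] N\PP  lex  "clearly"
[1,3] N  >  k=2
[0,3] S/(NP/N)  >  k=1
[3,4] ((NP/N)/PP)/PP  lex  "in"
[4,5] PP  lex  "that"
[3,5] (NP/N)/PP  >  k=4
[5,6] PP\N  lex  "heard"
[6,7] PP\(PP\N)  lex  "saw"
[5,7] PP  <  k=6
[3,7] NP/N  >  k=5
[0,7] S  >  k=3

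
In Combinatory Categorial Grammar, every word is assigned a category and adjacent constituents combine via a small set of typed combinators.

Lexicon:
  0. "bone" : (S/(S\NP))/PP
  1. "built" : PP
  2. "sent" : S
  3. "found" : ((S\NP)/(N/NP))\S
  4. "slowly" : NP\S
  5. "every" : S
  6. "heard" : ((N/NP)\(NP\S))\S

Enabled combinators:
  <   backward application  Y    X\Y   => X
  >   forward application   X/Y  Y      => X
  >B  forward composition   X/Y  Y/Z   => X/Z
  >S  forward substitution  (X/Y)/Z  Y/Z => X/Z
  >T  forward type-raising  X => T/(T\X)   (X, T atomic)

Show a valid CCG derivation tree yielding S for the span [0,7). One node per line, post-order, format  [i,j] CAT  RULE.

[0,1] (S/(S\NP))/PP  lex  "bone"
[1,2] PP  lex  "built"
[0,2] S/(S\NP)  >  k=1
[2,3] S  lex  "sent"
[3,4] ((S\NP)/(N/NP))\S  lex  "found"
[2,4] (S\NP)/(N/NP)  <  k=3
[4,5] NP\S  lex  "slowly"
[5,6] S  lex  "every"
[6,7] ((N/NP)\(NP\S))\S  lex  "heard"
[5,7] (N/NP)\(NP\S)  <  k=6
[4,7] N/NP  <  k=5
[2,7] S\NP  >  k=4
[0,7] S  >  k=2

[0,7] S   >
  [0,2] S/(S\NP)   >
    [0,1] "bone" : (S/(S\NP))/PP
    [1,2] "built" : PP
  [2,7] S\NP   >
    [2,4] (S\NP)/(N/NP)   <
      [2,3] "sent" : S
      [3,4] "found" : ((S\NP)/(N/NP))\S
    [4,7] N/NP   <
      [4,5] "slowly" : NP\S
      [5,7] (N/NP)\(NP\S)   <
        [5,6] "every" : S
        [6,7] "heard" : ((N/NP)\(NP\S))\S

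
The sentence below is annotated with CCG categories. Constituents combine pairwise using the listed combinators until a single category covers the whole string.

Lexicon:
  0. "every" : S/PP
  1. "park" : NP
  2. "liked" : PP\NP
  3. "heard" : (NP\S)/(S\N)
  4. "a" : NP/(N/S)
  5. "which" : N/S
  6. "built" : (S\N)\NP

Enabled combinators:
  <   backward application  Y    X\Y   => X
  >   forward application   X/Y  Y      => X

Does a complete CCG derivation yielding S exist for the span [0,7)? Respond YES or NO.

S/PP NP PP\NP (NP\S)/(S\N) NP/(N/S) N/S (S\N)\NP
CKY chart[0,7] = {NP}; S ∉ chart

NO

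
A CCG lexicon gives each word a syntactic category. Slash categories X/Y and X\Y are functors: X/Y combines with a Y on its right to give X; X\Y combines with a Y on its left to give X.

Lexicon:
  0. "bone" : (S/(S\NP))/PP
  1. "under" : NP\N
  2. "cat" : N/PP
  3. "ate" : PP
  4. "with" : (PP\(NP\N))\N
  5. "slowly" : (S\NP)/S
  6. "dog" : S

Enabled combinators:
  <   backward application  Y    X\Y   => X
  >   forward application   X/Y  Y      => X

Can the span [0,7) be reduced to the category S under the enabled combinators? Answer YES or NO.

[0,7] S   >
  [0,5] S/(S\NP)   >
    [0,1] "bone" : (S/(S\NP))/PP
    [1,5] PP   <
      [1,2] "under" : NP\N
      [2,5] PP\(NP\N)   <
        [2,4] N   >
          [2,3] "cat" : N/PP
          [3,4] "ate" : PP
        [4,5] "with" : (PP\(NP\N))\N
  [5,7] S\NP   >
    [5,6] "slowly" : (S\NP)/S
    [6,7] "dog" : S

YES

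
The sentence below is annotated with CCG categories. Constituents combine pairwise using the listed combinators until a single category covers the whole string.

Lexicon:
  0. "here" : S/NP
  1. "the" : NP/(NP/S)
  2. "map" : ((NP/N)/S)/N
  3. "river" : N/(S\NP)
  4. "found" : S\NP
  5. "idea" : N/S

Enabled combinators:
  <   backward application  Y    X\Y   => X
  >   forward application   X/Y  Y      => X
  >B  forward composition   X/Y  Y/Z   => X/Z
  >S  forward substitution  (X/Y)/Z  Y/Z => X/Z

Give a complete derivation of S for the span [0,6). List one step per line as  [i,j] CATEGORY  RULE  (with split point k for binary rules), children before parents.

[0,6] S   >
  [0,1] "here" : S/NP
  [1,6] NP   >
    [1,2] "the" : NP/(NP/S)
    [2,6] NP/S   >S
      [2,5] (NP/N)/S   >
        [2,3] "map" : ((NP/N)/S)/N
        [3,5] N   >
          [3,4] "river" : N/(S\NP)
          [4,5] "found" : S\NP
      [5,6] "idea" : N/S

[0,1] S/NP  lex  "here"
[1,2] NP/(NP/S)  lex  "the"
[2,3] ((NP/N)/S)/N  lex  "map"
[3,4] N/(S\NP)  lex  "river"
[4,5] S\NP  lex  "found"
[3,5] N  >  k=4
[2,5] (NP/N)/S  >  k=3
[5,6] N/S  lex  "idea"
[2,6] NP/S  >S  k=5
[1,6] NP  >  k=2
[0,6] S  >  k=1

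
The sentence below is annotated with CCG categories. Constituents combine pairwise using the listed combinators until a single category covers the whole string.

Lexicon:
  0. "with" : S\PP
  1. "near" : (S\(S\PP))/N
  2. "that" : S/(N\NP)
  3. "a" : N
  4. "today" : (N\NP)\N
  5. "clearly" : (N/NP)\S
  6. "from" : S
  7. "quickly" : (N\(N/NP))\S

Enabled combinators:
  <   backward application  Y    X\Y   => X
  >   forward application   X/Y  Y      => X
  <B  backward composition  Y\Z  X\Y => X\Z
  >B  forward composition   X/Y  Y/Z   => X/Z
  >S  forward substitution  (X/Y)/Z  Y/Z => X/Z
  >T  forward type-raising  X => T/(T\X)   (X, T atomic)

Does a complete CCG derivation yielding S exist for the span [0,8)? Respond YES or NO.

[0,8] S   <
  [0,1] "with" : S\PP
  [1,8] S\(S\PP)   >
    [1,2] "near" : (S\(S\PP))/N
    [2,8] N   <
      [2,5] S   >
        [2,3] "that" : S/(N\NP)
        [3,5] N\NP   <
          [3,4] "a" : N
          [4,5] "today" : (N\NP)\N
      [5,8] N\S   <B
        [5,6] "clearly" : (N/NP)\S
        [6,8] N\(N/NP)   <
          [6,7] "from" : S
          [7,8] "quickly" : (N\(N/NP))\S

YES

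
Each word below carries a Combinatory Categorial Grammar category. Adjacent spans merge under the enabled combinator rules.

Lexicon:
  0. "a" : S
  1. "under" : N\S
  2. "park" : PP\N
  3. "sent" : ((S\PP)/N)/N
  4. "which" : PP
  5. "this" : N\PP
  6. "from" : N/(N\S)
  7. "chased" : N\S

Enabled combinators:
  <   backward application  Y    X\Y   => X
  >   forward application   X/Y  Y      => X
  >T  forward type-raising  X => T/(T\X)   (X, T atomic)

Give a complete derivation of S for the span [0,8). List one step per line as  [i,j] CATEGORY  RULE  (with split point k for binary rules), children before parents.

[0,8] S   <
  [0,3] PP   <
    [0,2] N   <
      [0,1] "a" : S
      [1,2] "under" : N\S
    [2,3] "park" : PP\N
  [3,8] S\PP   >
    [3,6] (S\PP)/N   >
      [3,4] "sent" : ((S\PP)/N)/N
      [4,6] N   >
        [4,5] N/(N\PP)   >T
          [4,5] "which" : PP
        [5,6] "this" : N\PP
    [6,8] N   >
      [6,7] "from" : N/(N\S)
      [7,8] "chased" : N\S

[0,1] S  lex  "a"
[1,2] N\S  lex  "under"
[0,2] N  <  k=1
[2,3] PP\N  lex  "park"
[0,3] PP  <  k=2
[3,4] ((S\PP)/N)/N  lex  "sent"
[4,5] PP  lex  "which"
[4,5] N/(N\PP)  >T
[5,6] N\PP  lex  "this"
[4,6] N  >  k=5
[3,6] (S\PP)/N  >  k=4
[6,7] N/(N\S)  lex  "from"
[7,8] N\S  lex  "chased"
[6,8] N  >  k=7
[3,8] S\PP  >  k=6
[0,8] S  <  k=3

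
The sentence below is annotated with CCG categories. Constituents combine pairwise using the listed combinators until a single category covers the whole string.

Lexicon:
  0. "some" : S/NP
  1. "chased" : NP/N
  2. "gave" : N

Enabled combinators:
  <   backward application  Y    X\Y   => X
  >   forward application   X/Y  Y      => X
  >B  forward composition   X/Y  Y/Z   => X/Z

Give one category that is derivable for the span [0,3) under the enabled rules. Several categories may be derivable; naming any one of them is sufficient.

S

[0,3] S   >
  [0,1] "some" : S/NP
  [1,3] NP   >
    [1,2] "chased" : NP/N
    [2,3] "gave" : N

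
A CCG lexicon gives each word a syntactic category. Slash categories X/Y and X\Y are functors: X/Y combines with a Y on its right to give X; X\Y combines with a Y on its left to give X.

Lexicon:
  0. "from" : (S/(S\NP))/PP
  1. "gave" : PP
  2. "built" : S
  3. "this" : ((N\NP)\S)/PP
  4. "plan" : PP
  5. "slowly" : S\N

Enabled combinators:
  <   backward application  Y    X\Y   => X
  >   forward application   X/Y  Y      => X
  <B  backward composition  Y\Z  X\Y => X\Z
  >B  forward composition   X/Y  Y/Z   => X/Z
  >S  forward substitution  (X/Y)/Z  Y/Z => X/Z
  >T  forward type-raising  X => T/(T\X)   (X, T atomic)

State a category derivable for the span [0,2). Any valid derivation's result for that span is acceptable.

S/(S\NP)

[0,6] S   >
  [0,2] S/(S\NP)   >
    [0,1] "from" : (S/(S\NP))/PP
    [1,2] "gave" : PP
  [2,6] S\NP   <B
    [2,5] N\NP   <
      [2,3] "built" : S
      [3,5] (N\NP)\S   >
        [3,4] "this" : ((N\NP)\S)/PP
        [4,5] "plan" : PP
    [5,6] "slowly" : S\N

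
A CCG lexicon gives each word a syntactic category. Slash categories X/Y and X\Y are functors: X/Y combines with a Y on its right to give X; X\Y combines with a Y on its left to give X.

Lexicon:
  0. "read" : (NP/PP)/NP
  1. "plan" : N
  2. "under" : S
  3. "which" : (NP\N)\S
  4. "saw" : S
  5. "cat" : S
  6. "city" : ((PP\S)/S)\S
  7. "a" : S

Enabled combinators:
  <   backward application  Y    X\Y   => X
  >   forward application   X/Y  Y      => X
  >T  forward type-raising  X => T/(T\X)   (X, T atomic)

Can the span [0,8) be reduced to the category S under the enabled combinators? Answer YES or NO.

NO

(NP/PP)/NP N S (NP\N)\S S S ((PP\S)/S)\S S
CKY chart[0,8] = {N/(N\NP), NP, NP/(NP\NP), PP/(PP\NP), S/(S\NP)}; S ∉ chart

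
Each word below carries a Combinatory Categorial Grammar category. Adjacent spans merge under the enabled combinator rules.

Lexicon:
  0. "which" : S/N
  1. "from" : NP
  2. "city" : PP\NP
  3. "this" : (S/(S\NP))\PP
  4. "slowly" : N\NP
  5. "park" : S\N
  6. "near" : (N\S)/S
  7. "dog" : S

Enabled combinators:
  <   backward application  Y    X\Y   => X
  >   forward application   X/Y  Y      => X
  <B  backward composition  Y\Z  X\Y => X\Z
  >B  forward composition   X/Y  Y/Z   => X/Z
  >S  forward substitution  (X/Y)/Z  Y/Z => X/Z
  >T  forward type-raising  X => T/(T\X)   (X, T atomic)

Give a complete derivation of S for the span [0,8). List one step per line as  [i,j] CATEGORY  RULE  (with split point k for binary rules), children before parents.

[0,1] S/N  lex  "which"
[1,2] NP  lex  "from"
[2,3] PP\NP  lex  "city"
[1,3] PP  <  k=2
[3,4] (S/(S\NP))\PP  lex  "this"
[1,4] S/(S\NP)  <  k=3
[4,5] N\NP  lex  "slowly"
[5,6] S\N  lex  "park"
[4,6] S\NP  <B  k=5
[1,6] S  >  k=4
[6,7] (N\S)/S  lex  "near"
[7,8] S  lex  "dog"
[6,8] N\S  >  k=7
[1,8] N  <  k=6
[0,8] S  >  k=1

[0,8] S   >
  [0,1] "which" : S/N
  [1,8] N   <
    [1,6] S   >
      [1,4] S/(S\NP)   <
        [1,3] PP   <
          [1,2] "from" : NP
          [2,3] "city" : PP\NP
        [3,4] "this" : (S/(S\NP))\PP
      [4,6] S\NP   <B
        [4,5] "slowly" : N\NP
        [5,6] "park" : S\N
    [6,8] N\S   >
      [6,7] "near" : (N\S)/S
      [7,8] "dog" : S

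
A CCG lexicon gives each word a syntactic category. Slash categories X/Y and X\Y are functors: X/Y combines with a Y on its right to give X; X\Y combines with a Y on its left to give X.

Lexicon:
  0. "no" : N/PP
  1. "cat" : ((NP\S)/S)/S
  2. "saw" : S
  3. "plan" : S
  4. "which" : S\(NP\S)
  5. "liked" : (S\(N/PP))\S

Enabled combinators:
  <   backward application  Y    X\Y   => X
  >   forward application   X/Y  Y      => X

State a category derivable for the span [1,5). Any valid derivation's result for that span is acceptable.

S

[0,6] S   <
  [0,1] "no" : N/PP
  [1,6] S\(N/PP)   <
    [1,5] S   <
      [1,4] NP\S   >
        [1,3] (NP\S)/S   >
          [1,2] "cat" : ((NP\S)/S)/S
          [2,3] "saw" : S
        [3,4] "plan" : S
      [4,5] "which" : S\(NP\S)
    [5,6] "liked" : (S\(N/PP))\S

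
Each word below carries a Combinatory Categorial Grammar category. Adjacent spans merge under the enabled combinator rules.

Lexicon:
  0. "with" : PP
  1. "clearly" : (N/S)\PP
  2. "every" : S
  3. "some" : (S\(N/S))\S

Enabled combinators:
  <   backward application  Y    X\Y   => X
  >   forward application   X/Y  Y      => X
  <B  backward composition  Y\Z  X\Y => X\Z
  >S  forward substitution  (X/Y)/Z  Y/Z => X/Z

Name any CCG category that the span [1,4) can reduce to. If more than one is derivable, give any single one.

[0,4] S   <
  [0,1] "with" : PP
  [1,4] S\PP   <B
    [1,2] "clearly" : (N/S)\PP
    [2,4] S\(N/S)   <
      [2,3] "every" : S
      [3,4] "some" : (S\(N/S))\S

S\PP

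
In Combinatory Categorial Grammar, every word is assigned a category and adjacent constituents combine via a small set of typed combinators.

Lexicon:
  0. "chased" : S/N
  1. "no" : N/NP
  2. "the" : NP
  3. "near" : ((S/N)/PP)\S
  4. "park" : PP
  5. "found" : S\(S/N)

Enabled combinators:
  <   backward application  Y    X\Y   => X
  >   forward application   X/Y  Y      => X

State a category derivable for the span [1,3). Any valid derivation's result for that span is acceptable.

N

[0,6] S   <
  [0,5] S/N   >
    [0,4] (S/N)/PP   <
      [0,3] S   >
        [0,1] "chased" : S/N
        [1,3] N   >
          [1,2] "no" : N/NP
          [2,3] "the" : NP
      [3,4] "near" : ((S/N)/PP)\S
    [4,5] "park" : PP
  [5,6] "found" : S\(S/N)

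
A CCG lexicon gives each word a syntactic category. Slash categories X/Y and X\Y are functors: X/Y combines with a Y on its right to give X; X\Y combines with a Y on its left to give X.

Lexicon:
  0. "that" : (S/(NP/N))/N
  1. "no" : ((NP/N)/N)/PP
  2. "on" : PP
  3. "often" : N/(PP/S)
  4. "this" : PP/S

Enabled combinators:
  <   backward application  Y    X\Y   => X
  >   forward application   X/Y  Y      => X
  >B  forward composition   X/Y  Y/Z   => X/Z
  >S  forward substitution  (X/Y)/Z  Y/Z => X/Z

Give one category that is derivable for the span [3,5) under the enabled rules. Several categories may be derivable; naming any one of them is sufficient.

N

[0,5] S   >
  [0,3] S/N   >S
    [0,1] "that" : (S/(NP/N))/N
    [1,3] (NP/N)/N   >
      [1,2] "no" : ((NP/N)/N)/PP
      [2,3] "on" : PP
  [3,5] N   >
    [3,4] "often" : N/(PP/S)
    [4,5] "this" : PP/S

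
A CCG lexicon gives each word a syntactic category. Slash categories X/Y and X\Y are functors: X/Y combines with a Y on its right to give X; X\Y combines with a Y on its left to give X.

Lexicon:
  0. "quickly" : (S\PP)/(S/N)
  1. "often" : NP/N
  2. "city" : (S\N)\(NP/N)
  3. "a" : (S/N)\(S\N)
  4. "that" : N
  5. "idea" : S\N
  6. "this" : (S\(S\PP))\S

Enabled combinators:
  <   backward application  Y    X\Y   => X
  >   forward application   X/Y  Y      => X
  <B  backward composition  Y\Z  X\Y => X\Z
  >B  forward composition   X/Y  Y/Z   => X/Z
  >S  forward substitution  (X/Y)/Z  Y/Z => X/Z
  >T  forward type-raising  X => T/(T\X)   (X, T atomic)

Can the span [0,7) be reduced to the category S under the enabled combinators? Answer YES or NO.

YES

[0,7] S   <
  [0,4] S\PP   >
    [0,1] "quickly" : (S\PP)/(S/N)
    [1,4] S/N   <
      [1,3] S\N   <
        [1,2] "often" : NP/N
        [2,3] "city" : (S\N)\(NP/N)
      [3,4] "a" : (S/N)\(S\N)
  [4,7] S\(S\PP)   <
    [4,6] S   >
      [4,5] S/(S\N)   >T
        [4,5] "that" : N
      [5,6] "idea" : S\N
    [6,7] "this" : (S\(S\PP))\S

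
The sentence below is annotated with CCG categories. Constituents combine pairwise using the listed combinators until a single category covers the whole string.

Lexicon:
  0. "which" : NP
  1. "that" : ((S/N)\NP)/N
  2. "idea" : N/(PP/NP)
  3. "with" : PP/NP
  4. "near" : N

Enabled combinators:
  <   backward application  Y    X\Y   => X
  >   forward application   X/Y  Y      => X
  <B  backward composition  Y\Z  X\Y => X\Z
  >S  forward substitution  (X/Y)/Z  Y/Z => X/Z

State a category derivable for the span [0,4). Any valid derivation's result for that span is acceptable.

S/N

[0,5] S   >
  [0,4] S/N   <
    [0,1] "which" : NP
    [1,4] (S/N)\NP   >
      [1,2] "that" : ((S/N)\NP)/N
      [2,4] N   >
        [2,3] "idea" : N/(PP/NP)
        [3,4] "with" : PP/NP
  [4,5] "near" : N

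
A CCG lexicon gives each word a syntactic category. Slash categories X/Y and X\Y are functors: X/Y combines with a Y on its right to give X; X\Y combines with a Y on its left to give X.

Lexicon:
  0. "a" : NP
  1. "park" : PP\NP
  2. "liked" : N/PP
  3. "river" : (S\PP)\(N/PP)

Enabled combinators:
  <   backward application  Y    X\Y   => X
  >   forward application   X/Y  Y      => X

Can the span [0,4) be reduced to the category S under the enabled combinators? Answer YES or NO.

[0,4] S   <
  [0,2] PP   <
    [0,1] "a" : NP
    [1,2] "park" : PP\NP
  [2,4] S\PP   <
    [2,3] "liked" : N/PP
    [3,4] "river" : (S\PP)\(N/PP)

YES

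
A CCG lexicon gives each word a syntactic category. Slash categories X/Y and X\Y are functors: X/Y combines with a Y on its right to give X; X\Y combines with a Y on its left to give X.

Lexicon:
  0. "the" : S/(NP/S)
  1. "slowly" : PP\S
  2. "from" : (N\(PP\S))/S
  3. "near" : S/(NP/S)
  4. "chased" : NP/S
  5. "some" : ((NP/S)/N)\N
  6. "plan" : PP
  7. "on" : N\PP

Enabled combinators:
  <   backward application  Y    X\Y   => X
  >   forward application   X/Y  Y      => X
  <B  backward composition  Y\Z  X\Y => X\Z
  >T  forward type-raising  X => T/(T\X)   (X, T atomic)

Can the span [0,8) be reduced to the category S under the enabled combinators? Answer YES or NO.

[0,8] S   >
  [0,1] "the" : S/(NP/S)
  [1,8] NP/S   >
    [1,6] (NP/S)/N   <
      [1,5] N   <
        [1,2] "slowly" : PP\S
        [2,5] N\(PP\S)   >
          [2,3] "from" : (N\(PP\S))/S
          [3,5] S   >
            [3,4] "near" : S/(NP/S)
            [4,5] "chased" : NP/S
      [5,6] "some" : ((NP/S)/N)\N
    [6,8] N   <
      [6,7] "plan" : PP
      [7,8] "on" : N\PP

YES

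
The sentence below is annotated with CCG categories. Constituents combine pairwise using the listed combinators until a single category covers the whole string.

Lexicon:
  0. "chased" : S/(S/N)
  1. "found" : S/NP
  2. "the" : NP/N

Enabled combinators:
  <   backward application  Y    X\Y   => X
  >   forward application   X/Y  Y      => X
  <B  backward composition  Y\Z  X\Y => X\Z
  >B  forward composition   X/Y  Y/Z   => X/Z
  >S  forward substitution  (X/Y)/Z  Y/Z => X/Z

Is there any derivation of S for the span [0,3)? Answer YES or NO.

[0,3] S   >
  [0,1] "chased" : S/(S/N)
  [1,3] S/N   >B
    [1,2] "found" : S/NP
    [2,3] "the" : NP/N

YES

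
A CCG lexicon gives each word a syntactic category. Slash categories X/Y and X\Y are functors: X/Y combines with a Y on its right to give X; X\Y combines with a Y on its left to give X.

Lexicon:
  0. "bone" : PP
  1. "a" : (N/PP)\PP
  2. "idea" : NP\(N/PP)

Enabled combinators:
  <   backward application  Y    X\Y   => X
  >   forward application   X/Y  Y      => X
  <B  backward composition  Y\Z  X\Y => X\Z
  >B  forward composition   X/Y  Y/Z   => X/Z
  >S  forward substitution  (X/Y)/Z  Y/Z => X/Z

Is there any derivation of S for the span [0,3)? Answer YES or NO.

PP (N/PP)\PP NP\(N/PP)
CKY chart[0,3] = {NP}; S ∉ chart

NO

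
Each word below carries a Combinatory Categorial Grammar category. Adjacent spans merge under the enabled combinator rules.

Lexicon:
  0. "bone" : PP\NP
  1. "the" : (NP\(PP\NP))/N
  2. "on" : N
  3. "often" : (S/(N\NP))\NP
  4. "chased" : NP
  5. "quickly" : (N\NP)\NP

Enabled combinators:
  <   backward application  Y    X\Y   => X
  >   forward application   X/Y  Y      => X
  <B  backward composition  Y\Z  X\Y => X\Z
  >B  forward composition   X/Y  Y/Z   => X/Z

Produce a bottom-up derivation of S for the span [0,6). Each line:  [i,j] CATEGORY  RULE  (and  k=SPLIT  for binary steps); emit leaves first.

[0,1] PP\NP  lex  "bone"
[1,2] (NP\(PP\NP))/N  lex  "the"
[2,3] N  lex  "on"
[1,3] NP\(PP\NP)  >  k=2
[0,3] NP  <  k=1
[3,4] (S/(N\NP))\NP  lex  "often"
[0,4] S/(N\NP)  <  k=3
[4,5] NP  lex  "chased"
[5,6] (N\NP)\NP  lex  "quickly"
[4,6] N\NP  <  k=5
[0,6] S  >  k=4

[0,6] S   >
  [0,4] S/(N\NP)   <
    [0,3] NP   <
      [0,1] "bone" : PP\NP
      [1,3] NP\(PP\NP)   >
        [1,2] "the" : (NP\(PP\NP))/N
        [2,3] "on" : N
    [3,4] "often" : (S/(N\NP))\NP
  [4,6] N\NP   <
    [4,5] "chased" : NP
    [5,6] "quickly" : (N\NP)\NP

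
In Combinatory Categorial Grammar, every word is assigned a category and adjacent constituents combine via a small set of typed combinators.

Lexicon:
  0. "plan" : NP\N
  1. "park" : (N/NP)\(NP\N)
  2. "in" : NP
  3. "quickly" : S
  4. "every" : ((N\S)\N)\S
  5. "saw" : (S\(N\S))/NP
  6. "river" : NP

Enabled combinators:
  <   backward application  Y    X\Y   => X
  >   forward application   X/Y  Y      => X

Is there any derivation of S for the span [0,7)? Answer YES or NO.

[0,7] S   <
  [0,5] N\S   <
    [0,3] N   >
      [0,2] N/NP   <
        [0,1] "plan" : NP\N
        [1,2] "park" : (N/NP)\(NP\N)
      [2,3] "in" : NP
    [3,5] (N\S)\N   <
      [3,4] "quickly" : S
      [4,5] "every" : ((N\S)\N)\S
  [5,7] S\(N\S)   >
    [5,6] "saw" : (S\(N\S))/NP
    [6,7] "river" : NP

YES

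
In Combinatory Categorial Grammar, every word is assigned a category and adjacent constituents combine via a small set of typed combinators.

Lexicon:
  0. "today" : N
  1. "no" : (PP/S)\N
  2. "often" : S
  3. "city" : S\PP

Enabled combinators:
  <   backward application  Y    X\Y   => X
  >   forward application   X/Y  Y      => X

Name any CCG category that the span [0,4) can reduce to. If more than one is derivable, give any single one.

S

[0,4] S   <
  [0,3] PP   >
    [0,2] PP/S   <
      [0,1] "today" : N
      [1,2] "no" : (PP/S)\N
    [2,3] "often" : S
  [3,4] "city" : S\PP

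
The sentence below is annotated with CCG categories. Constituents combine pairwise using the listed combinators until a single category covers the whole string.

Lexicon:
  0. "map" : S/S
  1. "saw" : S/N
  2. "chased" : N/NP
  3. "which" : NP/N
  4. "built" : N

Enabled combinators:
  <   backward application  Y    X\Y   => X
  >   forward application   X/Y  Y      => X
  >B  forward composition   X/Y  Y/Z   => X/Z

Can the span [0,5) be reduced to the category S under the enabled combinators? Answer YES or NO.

[0,5] S   >
  [0,3] S/NP   >B
    [0,2] S/N   >B
      [0,1] "map" : S/S
      [1,2] "saw" : S/N
    [2,3] "chased" : N/NP
  [3,5] NP   >
    [3,4] "which" : NP/N
    [4,5] "built" : N

YES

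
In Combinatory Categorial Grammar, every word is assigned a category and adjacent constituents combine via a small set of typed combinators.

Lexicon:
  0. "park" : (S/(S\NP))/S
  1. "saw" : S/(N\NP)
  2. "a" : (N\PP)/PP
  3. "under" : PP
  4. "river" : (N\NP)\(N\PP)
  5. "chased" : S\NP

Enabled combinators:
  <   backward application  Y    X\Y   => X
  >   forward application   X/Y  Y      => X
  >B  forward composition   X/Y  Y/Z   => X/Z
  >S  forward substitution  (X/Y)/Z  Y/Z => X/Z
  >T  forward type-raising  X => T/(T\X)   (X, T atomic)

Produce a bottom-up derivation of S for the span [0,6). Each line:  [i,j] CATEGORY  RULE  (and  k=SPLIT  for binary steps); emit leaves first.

[0,6] S   >
  [0,5] S/(S\NP)   >
    [0,1] "park" : (S/(S\NP))/S
    [1,5] S   >
      [1,2] "saw" : S/(N\NP)
      [2,5] N\NP   <
        [2,4] N\PP   >
          [2,3] "a" : (N\PP)/PP
          [3,4] "under" : PP
        [4,5] "river" : (N\NP)\(N\PP)
  [5,6] "chased" : S\NP

[0,1] (S/(S\NP))/S  lex  "park"
[1,2] S/(N\NP)  lex  "saw"
[2,3] (N\PP)/PP  lex  "a"
[3,4] PP  lex  "under"
[2,4] N\PP  >  k=3
[4,5] (N\NP)\(N\PP)  lex  "river"
[2,5] N\NP  <  k=4
[1,5] S  >  k=2
[0,5] S/(S\NP)  >  k=1
[5,6] S\NP  lex  "chased"
[0,6] S  >  k=5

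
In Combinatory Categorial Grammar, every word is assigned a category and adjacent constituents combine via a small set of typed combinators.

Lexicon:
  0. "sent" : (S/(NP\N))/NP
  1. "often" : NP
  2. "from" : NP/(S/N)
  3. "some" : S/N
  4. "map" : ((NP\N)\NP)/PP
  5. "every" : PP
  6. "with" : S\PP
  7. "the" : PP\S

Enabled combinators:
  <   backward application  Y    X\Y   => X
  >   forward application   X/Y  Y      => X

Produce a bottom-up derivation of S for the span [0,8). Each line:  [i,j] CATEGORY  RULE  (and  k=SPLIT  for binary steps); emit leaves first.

[0,8] S   >
  [0,2] S/(NP\N)   >
    [0,1] "sent" : (S/(NP\N))/NP
    [1,2] "often" : NP
  [2,8] NP\N   <
    [2,4] NP   >
      [2,3] "from" : NP/(S/N)
      [3,4] "some" : S/N
    [4,8] (NP\N)\NP   >
      [4,5] "map" : ((NP\N)\NP)/PP
      [5,8] PP   <
        [5,7] S   <
          [5,6] "every" : PP
          [6,7] "with" : S\PP
        [7,8] "the" : PP\S

[0,1] (S/(NP\N))/NP  lex  "sent"
[1,2] NP  lex  "often"
[0,2] S/(NP\N)  >  k=1
[2,3] NP/(S/N)  lex  "from"
[3,4] S/N  lex  "some"
[2,4] NP  >  k=3
[4,5] ((NP\N)\NP)/PP  lex  "map"
[5,6] PP  lex  "every"
[6,7] S\PP  lex  "with"
[5,7] S  <  k=6
[7,8] PP\S  lex  "the"
[5,8] PP  <  k=7
[4,8] (NP\N)\NP  >  k=5
[2,8] NP\N  <  k=4
[0,8] S  >  k=2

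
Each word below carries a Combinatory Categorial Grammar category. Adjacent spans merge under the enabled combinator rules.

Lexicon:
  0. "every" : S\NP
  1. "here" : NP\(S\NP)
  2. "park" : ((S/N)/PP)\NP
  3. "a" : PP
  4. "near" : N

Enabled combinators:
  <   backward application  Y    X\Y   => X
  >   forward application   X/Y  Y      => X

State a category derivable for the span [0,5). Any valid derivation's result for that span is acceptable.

[0,5] S   >
  [0,4] S/N   >
    [0,3] (S/N)/PP   <
      [0,2] NP   <
        [0,1] "every" : S\NP
        [1,2] "here" : NP\(S\NP)
      [2,3] "park" : ((S/N)/PP)\NP
    [3,4] "a" : PP
  [4,5] "near" : N

S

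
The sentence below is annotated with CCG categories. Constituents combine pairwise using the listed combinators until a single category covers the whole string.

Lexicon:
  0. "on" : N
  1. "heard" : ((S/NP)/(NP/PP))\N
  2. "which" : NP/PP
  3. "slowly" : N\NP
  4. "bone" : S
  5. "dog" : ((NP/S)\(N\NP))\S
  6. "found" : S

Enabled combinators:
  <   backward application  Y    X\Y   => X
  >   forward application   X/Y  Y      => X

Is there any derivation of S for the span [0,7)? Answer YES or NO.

YES

[0,7] S   >
  [0,3] S/NP   >
    [0,2] (S/NP)/(NP/PP)   <
      [0,1] "on" : N
      [1,2] "heard" : ((S/NP)/(NP/PP))\N
    [2,3] "which" : NP/PP
  [3,7] NP   >
    [3,6] NP/S   <
      [3,4] "slowly" : N\NP
      [4,6] (NP/S)\(N\NP)   <
        [4,5] "bone" : S
        [5,6] "dog" : ((NP/S)\(N\NP))\S
    [6,7] "found" : S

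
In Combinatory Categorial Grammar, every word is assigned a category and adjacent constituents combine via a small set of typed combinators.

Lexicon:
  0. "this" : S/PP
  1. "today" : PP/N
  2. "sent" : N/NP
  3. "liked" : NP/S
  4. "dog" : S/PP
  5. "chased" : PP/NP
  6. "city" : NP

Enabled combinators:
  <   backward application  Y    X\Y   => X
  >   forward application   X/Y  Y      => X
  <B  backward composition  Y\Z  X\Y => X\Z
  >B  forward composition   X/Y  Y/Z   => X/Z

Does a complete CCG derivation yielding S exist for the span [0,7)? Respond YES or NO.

YES

[0,7] S   >
  [0,2] S/N   >B
    [0,1] "this" : S/PP
    [1,2] "today" : PP/N
  [2,7] N   >
    [2,6] N/NP   >B
      [2,4] N/S   >B
        [2,3] "sent" : N/NP
        [3,4] "liked" : NP/S
      [4,6] S/NP   >B
        [4,5] "dog" : S/PP
        [5,6] "chased" : PP/NP
    [6,7] "city" : NP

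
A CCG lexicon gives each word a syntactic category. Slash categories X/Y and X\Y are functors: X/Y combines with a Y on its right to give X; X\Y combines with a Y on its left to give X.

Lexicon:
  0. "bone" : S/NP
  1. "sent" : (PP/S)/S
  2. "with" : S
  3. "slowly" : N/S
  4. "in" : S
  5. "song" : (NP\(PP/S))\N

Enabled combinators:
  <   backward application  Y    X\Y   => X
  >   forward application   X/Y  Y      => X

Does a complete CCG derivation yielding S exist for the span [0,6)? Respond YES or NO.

[0,6] S   >
  [0,1] "bone" : S/NP
  [1,6] NP   <
    [1,3] PP/S   >
      [1,2] "sent" : (PP/S)/S
      [2,3] "with" : S
    [3,6] NP\(PP/S)   <
      [3,5] N   >
        [3,4] "slowly" : N/S
        [4,5] "in" : S
      [5,6] "song" : (NP\(PP/S))\N

YES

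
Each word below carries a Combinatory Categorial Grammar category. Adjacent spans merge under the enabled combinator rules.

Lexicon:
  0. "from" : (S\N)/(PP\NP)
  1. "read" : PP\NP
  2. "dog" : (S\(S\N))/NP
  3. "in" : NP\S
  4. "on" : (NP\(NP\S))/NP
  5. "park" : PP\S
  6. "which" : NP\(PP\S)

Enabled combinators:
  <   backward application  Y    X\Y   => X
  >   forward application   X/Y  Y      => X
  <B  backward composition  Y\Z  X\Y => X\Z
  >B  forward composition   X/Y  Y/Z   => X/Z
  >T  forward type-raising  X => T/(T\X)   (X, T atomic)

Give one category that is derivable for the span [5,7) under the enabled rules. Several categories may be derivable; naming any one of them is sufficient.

NP

[0,7] S   <
  [0,2] S\N   >
    [0,1] "from" : (S\N)/(PP\NP)
    [1,2] "read" : PP\NP
  [2,7] S\(S\N)   >
    [2,3] "dog" : (S\(S\N))/NP
    [3,7] NP   <
      [3,4] "in" : NP\S
      [4,7] NP\(NP\S)   >
        [4,5] "on" : (NP\(NP\S))/NP
        [5,7] NP   <
          [5,6] "park" : PP\S
          [6,7] "which" : NP\(PP\S)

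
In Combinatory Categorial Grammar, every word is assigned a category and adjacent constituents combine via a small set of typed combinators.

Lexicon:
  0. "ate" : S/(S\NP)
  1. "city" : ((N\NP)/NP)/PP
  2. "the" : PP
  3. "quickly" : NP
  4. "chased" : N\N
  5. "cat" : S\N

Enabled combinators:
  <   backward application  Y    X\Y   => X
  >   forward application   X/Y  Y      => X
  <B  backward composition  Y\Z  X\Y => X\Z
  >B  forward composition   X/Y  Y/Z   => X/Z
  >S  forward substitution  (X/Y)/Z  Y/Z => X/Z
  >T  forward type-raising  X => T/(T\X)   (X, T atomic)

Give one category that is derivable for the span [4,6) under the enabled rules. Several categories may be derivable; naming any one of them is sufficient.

S\N

[0,6] S   >
  [0,1] "ate" : S/(S\NP)
  [1,6] S\NP   <B
    [1,4] N\NP   >
      [1,3] (N\NP)/NP   >
        [1,2] "city" : ((N\NP)/NP)/PP
        [2,3] "the" : PP
      [3,4] "quickly" : NP
    [4,6] S\N   <B
      [4,5] "chased" : N\N
      [5,6] "cat" : S\N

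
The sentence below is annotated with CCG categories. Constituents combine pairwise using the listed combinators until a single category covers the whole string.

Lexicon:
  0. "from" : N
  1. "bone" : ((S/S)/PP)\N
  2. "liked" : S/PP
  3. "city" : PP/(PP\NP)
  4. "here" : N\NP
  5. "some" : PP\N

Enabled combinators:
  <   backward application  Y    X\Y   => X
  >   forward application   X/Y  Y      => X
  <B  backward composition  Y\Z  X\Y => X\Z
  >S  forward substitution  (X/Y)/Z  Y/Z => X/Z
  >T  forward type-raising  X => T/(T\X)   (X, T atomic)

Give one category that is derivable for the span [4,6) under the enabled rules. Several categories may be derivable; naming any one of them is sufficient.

[0,6] S   >
  [0,3] S/PP   >S
    [0,2] (S/S)/PP   <
      [0,1] "from" : N
      [1,2] "bone" : ((S/S)/PP)\N
    [2,3] "liked" : S/PP
  [3,6] PP   >
    [3,4] "city" : PP/(PP\NP)
    [4,6] PP\NP   <B
      [4,5] "here" : N\NP
      [5,6] "some" : PP\N

PP\NP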